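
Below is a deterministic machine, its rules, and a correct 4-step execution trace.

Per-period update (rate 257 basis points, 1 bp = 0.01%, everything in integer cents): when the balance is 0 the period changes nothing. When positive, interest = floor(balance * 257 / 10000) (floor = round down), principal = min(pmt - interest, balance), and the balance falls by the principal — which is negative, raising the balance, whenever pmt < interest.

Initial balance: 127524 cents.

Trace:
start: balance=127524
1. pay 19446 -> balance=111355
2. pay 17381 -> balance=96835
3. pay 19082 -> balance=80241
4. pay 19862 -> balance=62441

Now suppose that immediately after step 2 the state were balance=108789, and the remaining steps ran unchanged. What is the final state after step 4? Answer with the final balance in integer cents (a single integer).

state after step 2 := balance=108789
3. pay 19082 -> balance=92502
4. pay 19862 -> balance=75017

75017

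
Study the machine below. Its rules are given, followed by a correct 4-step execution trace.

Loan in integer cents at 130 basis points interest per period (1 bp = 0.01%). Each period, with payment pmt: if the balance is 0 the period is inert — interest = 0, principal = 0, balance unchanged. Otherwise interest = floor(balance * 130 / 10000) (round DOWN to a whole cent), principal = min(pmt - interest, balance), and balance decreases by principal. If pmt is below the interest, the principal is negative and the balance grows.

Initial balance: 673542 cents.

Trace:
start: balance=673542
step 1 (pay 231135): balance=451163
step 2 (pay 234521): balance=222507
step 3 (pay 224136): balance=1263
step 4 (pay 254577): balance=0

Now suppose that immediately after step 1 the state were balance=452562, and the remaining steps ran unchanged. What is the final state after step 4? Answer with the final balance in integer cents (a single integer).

0

state after step 1 := balance=452562
step 2 (pay 234521): balance=223924
step 3 (pay 224136): balance=2699
step 4 (pay 254577): balance=0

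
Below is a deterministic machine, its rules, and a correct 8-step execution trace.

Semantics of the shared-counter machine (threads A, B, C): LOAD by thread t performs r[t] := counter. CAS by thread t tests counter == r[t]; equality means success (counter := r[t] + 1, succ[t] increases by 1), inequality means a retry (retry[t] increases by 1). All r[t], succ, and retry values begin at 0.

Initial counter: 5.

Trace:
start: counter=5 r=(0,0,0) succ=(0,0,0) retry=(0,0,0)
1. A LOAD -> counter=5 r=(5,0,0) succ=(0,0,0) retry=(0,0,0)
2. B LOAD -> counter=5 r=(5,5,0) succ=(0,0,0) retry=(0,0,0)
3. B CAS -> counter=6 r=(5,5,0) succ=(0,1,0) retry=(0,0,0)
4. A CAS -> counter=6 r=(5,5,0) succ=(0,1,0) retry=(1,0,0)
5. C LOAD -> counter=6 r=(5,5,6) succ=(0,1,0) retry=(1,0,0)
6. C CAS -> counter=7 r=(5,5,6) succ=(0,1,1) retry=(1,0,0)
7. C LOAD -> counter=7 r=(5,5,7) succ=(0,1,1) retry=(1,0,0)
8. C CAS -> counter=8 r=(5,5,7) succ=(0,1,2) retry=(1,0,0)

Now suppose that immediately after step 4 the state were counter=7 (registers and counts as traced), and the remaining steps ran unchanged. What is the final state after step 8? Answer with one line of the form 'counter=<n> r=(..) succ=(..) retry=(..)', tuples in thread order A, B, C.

counter=9 r=(5,5,8) succ=(0,1,2) retry=(1,0,0)

state after step 4 := counter=7 r=(5,5,0) succ=(0,1,0) retry=(1,0,0)
5. C LOAD -> counter=7 r=(5,5,7) succ=(0,1,0) retry=(1,0,0)
6. C CAS -> counter=8 r=(5,5,7) succ=(0,1,1) retry=(1,0,0)
7. C LOAD -> counter=8 r=(5,5,8) succ=(0,1,1) retry=(1,0,0)
8. C CAS -> counter=9 r=(5,5,8) succ=(0,1,2) retry=(1,0,0)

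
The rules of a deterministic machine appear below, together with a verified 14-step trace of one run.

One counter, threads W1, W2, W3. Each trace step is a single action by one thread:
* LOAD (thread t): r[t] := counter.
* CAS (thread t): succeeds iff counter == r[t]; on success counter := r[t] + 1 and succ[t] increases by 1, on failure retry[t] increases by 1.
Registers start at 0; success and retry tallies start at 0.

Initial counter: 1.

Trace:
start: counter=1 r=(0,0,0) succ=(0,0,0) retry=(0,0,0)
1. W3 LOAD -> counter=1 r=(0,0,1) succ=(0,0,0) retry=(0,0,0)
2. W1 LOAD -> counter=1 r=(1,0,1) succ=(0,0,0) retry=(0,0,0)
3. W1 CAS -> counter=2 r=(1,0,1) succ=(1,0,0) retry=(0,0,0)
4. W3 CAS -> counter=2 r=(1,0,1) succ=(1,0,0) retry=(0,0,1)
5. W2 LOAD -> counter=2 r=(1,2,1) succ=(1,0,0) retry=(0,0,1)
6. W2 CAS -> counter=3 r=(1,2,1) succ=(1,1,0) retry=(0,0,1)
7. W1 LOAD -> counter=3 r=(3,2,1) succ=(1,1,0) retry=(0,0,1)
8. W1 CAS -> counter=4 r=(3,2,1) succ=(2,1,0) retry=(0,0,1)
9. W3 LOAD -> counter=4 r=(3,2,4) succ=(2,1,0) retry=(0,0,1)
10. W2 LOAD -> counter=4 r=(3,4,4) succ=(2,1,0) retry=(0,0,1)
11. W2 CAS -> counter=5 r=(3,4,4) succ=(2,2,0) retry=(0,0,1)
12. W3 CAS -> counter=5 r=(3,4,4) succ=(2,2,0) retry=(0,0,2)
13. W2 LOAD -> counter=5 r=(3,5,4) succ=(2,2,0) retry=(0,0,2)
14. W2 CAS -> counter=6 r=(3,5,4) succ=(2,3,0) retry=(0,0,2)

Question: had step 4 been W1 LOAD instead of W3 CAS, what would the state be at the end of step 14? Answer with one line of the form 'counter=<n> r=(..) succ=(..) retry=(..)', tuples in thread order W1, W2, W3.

counter=6 r=(3,5,4) succ=(2,3,0) retry=(0,0,1)

(re-executing from step 4 with the substitution; state before step 4: counter=2 r=(1,0,1) succ=(1,0,0) retry=(0,0,0))
4. W1 LOAD -> counter=2 r=(2,0,1) succ=(1,0,0) retry=(0,0,0)
5. W2 LOAD -> counter=2 r=(2,2,1) succ=(1,0,0) retry=(0,0,0)
6. W2 CAS -> counter=3 r=(2,2,1) succ=(1,1,0) retry=(0,0,0)
7. W1 LOAD -> counter=3 r=(3,2,1) succ=(1,1,0) retry=(0,0,0)
8. W1 CAS -> counter=4 r=(3,2,1) succ=(2,1,0) retry=(0,0,0)
9. W3 LOAD -> counter=4 r=(3,2,4) succ=(2,1,0) retry=(0,0,0)
10. W2 LOAD -> counter=4 r=(3,4,4) succ=(2,1,0) retry=(0,0,0)
11. W2 CAS -> counter=5 r=(3,4,4) succ=(2,2,0) retry=(0,0,0)
12. W3 CAS -> counter=5 r=(3,4,4) succ=(2,2,0) retry=(0,0,1)
13. W2 LOAD -> counter=5 r=(3,5,4) succ=(2,2,0) retry=(0,0,1)
14. W2 CAS -> counter=6 r=(3,5,4) succ=(2,3,0) retry=(0,0,1)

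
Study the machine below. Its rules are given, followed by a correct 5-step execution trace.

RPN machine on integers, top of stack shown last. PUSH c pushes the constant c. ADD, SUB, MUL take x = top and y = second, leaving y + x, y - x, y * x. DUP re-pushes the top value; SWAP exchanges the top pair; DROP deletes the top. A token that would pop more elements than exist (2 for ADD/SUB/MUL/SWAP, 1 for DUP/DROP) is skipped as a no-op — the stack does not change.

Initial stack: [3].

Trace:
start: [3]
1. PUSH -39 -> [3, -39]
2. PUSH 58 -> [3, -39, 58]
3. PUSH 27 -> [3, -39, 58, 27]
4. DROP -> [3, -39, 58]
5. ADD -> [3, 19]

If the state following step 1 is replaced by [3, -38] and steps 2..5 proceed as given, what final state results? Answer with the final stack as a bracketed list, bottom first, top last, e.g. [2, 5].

state after step 1 := [3, -38]
2. PUSH 58 -> [3, -38, 58]
3. PUSH 27 -> [3, -38, 58, 27]
4. DROP -> [3, -38, 58]
5. ADD -> [3, 20]

[3, 20]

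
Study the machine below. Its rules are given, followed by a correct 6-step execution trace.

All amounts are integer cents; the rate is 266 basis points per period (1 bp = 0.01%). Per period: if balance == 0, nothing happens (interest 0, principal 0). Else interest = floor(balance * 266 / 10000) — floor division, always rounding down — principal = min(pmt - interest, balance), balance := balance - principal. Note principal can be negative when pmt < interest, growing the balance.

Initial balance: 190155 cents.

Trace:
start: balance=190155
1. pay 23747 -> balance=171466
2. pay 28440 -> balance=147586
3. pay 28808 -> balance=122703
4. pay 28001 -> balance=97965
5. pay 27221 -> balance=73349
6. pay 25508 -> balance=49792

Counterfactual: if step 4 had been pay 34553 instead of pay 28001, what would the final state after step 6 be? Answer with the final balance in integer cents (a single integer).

42887

(re-executing from step 4 with the substitution; state before step 4: balance=122703)
4. pay 34553 -> balance=91413
5. pay 27221 -> balance=66623
6. pay 25508 -> balance=42887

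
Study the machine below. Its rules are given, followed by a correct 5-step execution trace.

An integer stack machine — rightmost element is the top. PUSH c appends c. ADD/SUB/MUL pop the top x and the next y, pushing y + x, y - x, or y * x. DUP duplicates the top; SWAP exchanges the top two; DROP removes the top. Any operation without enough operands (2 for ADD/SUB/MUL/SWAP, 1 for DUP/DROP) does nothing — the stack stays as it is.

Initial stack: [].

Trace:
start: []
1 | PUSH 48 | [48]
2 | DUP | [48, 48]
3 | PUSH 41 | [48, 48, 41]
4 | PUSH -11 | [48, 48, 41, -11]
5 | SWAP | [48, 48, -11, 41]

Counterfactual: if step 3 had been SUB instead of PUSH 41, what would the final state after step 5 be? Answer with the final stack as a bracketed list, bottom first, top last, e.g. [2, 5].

(re-executing from step 3 with the substitution; state before step 3: [48, 48])
3 | SUB | [0]
4 | PUSH -11 | [0, -11]
5 | SWAP | [-11, 0]

[-11, 0]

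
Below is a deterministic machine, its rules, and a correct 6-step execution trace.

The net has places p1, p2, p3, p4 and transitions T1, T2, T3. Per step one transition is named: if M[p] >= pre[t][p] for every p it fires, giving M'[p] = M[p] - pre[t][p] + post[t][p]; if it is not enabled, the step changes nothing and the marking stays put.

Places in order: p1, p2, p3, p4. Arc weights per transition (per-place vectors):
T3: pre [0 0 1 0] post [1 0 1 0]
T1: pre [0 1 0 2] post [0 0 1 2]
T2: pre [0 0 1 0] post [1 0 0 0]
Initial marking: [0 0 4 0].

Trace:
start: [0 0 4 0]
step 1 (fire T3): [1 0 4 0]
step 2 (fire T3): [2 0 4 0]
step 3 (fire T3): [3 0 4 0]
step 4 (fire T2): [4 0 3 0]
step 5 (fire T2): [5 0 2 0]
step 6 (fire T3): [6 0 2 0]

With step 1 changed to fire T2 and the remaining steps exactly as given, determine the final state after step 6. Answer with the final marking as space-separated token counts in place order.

(re-executing from step 1 with the substitution; state before step 1: [0 0 4 0])
step 1 (fire T2): [1 0 3 0]
step 2 (fire T3): [2 0 3 0]
step 3 (fire T3): [3 0 3 0]
step 4 (fire T2): [4 0 2 0]
step 5 (fire T2): [5 0 1 0]
step 6 (fire T3): [6 0 1 0]

6 0 1 0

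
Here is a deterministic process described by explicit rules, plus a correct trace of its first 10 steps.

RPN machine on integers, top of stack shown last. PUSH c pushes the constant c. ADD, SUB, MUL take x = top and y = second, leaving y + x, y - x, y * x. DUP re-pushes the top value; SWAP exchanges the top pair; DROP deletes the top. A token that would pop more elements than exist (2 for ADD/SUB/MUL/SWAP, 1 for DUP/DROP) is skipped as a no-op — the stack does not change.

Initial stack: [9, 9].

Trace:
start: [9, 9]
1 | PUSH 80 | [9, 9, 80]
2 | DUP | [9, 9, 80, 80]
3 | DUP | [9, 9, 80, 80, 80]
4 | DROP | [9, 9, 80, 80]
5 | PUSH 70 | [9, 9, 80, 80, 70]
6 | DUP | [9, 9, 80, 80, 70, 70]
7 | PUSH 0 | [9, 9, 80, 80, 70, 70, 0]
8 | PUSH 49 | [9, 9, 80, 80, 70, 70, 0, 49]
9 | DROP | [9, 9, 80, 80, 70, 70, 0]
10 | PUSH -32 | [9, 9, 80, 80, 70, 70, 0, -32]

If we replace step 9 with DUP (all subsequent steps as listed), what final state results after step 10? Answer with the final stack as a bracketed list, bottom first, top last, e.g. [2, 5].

(re-executing from step 9 with the substitution; state before step 9: [9, 9, 80, 80, 70, 70, 0, 49])
9 | DUP | [9, 9, 80, 80, 70, 70, 0, 49, 49]
10 | PUSH -32 | [9, 9, 80, 80, 70, 70, 0, 49, 49, -32]

[9, 9, 80, 80, 70, 70, 0, 49, 49, -32]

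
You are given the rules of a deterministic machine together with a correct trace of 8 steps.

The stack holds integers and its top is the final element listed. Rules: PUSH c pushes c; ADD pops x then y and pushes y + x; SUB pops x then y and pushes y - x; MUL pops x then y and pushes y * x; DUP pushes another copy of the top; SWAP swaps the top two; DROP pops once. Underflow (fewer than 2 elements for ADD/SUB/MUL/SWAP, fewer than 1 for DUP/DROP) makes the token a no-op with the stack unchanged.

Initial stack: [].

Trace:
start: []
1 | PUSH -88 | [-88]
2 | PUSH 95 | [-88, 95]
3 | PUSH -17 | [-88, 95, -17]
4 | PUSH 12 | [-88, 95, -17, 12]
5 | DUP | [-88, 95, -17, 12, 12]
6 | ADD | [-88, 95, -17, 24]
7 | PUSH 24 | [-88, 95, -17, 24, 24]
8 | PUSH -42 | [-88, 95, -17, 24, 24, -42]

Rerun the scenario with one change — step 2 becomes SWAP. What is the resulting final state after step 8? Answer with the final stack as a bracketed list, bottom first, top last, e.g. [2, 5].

(re-executing from step 2 with the substitution; state before step 2: [-88])
2 | SWAP | [-88]
3 | PUSH -17 | [-88, -17]
4 | PUSH 12 | [-88, -17, 12]
5 | DUP | [-88, -17, 12, 12]
6 | ADD | [-88, -17, 24]
7 | PUSH 24 | [-88, -17, 24, 24]
8 | PUSH -42 | [-88, -17, 24, 24, -42]

[-88, -17, 24, 24, -42]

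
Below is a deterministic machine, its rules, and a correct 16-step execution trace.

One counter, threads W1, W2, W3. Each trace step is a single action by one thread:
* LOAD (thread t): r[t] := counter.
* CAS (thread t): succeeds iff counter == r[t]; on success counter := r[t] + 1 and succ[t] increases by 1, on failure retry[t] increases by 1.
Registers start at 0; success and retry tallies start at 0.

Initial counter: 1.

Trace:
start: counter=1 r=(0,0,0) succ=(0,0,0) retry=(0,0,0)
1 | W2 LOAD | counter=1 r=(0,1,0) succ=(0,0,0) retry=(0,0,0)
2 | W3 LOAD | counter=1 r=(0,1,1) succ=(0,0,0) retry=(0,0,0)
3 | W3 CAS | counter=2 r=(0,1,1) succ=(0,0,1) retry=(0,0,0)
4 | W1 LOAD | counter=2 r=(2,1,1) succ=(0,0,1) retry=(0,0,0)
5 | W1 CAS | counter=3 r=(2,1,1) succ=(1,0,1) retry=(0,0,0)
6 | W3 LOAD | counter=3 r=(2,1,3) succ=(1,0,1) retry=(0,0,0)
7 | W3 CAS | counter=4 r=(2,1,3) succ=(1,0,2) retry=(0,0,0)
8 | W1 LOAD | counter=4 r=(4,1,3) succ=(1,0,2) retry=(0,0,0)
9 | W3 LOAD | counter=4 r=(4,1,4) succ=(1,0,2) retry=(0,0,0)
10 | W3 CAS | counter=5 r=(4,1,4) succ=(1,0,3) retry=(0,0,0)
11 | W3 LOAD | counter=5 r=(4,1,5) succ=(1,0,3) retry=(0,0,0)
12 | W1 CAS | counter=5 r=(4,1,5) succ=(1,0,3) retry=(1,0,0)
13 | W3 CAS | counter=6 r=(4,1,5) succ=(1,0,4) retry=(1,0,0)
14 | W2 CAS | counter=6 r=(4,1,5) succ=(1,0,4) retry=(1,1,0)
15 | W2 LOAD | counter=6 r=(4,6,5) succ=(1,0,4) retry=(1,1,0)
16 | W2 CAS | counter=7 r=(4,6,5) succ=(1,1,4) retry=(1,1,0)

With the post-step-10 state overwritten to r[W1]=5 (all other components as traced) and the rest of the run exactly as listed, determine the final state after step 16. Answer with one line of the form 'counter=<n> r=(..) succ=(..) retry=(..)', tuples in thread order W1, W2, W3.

counter=7 r=(5,6,5) succ=(2,1,3) retry=(0,1,1)

state after step 10 := counter=5 r=(5,1,4) succ=(1,0,3) retry=(0,0,0)
11 | W3 LOAD | counter=5 r=(5,1,5) succ=(1,0,3) retry=(0,0,0)
12 | W1 CAS | counter=6 r=(5,1,5) succ=(2,0,3) retry=(0,0,0)
13 | W3 CAS | counter=6 r=(5,1,5) succ=(2,0,3) retry=(0,0,1)
14 | W2 CAS | counter=6 r=(5,1,5) succ=(2,0,3) retry=(0,1,1)
15 | W2 LOAD | counter=6 r=(5,6,5) succ=(2,0,3) retry=(0,1,1)
16 | W2 CAS | counter=7 r=(5,6,5) succ=(2,1,3) retry=(0,1,1)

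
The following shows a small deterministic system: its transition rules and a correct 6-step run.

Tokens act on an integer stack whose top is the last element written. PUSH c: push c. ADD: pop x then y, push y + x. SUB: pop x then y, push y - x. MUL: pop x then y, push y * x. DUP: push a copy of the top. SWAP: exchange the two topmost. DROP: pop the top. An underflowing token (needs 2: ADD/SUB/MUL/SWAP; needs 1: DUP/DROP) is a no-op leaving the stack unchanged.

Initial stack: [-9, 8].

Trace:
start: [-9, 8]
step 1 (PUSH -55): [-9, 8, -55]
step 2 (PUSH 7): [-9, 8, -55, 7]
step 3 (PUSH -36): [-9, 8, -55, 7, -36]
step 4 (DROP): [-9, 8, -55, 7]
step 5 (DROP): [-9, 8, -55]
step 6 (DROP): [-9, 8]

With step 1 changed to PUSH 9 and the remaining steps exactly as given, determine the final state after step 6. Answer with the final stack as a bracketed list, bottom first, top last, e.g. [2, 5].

(re-executing from step 1 with the substitution; state before step 1: [-9, 8])
step 1 (PUSH 9): [-9, 8, 9]
step 2 (PUSH 7): [-9, 8, 9, 7]
step 3 (PUSH -36): [-9, 8, 9, 7, -36]
step 4 (DROP): [-9, 8, 9, 7]
step 5 (DROP): [-9, 8, 9]
step 6 (DROP): [-9, 8]

[-9, 8]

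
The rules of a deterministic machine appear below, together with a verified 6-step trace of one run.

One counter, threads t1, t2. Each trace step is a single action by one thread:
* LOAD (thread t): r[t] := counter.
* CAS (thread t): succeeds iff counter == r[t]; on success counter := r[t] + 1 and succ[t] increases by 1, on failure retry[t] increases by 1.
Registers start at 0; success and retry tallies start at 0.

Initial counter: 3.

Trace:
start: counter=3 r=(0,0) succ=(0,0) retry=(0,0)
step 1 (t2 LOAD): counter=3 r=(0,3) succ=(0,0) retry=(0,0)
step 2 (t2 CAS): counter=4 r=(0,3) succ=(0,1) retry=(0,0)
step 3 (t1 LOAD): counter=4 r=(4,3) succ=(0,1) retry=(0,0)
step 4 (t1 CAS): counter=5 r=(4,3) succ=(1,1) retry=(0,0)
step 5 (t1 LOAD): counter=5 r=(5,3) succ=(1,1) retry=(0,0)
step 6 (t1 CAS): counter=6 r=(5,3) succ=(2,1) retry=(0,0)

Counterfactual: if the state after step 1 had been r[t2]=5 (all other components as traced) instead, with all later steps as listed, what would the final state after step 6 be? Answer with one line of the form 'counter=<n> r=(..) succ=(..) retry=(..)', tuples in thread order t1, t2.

state after step 1 := counter=3 r=(0,5) succ=(0,0) retry=(0,0)
step 2 (t2 CAS): counter=3 r=(0,5) succ=(0,0) retry=(0,1)
step 3 (t1 LOAD): counter=3 r=(3,5) succ=(0,0) retry=(0,1)
step 4 (t1 CAS): counter=4 r=(3,5) succ=(1,0) retry=(0,1)
step 5 (t1 LOAD): counter=4 r=(4,5) succ=(1,0) retry=(0,1)
step 6 (t1 CAS): counter=5 r=(4,5) succ=(2,0) retry=(0,1)

counter=5 r=(4,5) succ=(2,0) retry=(0,1)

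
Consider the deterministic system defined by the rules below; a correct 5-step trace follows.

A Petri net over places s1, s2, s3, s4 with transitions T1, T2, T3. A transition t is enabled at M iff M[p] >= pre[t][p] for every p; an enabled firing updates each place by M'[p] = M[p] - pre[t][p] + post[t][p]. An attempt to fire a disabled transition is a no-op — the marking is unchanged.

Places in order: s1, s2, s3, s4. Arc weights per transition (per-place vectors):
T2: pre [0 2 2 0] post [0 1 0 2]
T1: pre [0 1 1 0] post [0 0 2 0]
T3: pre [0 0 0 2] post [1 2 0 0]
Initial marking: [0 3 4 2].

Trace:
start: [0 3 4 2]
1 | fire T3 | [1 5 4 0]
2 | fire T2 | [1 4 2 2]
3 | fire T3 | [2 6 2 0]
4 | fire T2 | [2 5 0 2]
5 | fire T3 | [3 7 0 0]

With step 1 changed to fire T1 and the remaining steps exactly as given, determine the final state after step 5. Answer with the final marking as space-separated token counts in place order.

(re-executing from step 1 with the substitution; state before step 1: [0 3 4 2])
1 | fire T1 | [0 2 5 2]
2 | fire T2 | [0 1 3 4]
3 | fire T3 | [1 3 3 2]
4 | fire T2 | [1 2 1 4]
5 | fire T3 | [2 4 1 2]

2 4 1 2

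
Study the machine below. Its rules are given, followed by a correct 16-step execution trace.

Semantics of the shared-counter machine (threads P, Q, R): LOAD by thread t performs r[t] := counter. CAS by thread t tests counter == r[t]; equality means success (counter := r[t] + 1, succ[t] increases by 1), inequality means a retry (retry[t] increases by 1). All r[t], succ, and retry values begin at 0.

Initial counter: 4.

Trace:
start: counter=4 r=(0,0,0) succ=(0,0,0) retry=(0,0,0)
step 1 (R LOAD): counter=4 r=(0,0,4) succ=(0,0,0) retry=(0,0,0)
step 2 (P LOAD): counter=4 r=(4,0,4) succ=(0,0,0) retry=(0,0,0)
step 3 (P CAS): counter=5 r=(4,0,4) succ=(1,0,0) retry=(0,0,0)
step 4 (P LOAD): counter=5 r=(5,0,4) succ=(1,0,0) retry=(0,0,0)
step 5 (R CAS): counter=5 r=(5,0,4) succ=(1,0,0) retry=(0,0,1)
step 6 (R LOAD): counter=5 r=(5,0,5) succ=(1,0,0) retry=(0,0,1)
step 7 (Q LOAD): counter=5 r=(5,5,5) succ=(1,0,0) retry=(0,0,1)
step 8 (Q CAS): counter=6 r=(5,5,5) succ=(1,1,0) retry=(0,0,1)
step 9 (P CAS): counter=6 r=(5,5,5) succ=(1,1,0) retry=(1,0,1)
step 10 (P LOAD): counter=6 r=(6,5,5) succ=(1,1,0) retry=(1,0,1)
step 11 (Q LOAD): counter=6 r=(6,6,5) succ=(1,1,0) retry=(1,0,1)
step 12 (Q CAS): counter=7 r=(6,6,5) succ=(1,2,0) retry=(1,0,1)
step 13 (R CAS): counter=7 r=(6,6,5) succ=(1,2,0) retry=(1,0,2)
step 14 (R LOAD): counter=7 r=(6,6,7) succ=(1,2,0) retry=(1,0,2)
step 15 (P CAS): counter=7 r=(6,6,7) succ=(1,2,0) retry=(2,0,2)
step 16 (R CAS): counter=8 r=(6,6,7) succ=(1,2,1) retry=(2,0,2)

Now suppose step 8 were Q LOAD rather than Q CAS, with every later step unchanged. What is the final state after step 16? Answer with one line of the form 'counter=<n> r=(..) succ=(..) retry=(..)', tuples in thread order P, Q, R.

(re-executing from step 8 with the substitution; state before step 8: counter=5 r=(5,5,5) succ=(1,0,0) retry=(0,0,1))
step 8 (Q LOAD): counter=5 r=(5,5,5) succ=(1,0,0) retry=(0,0,1)
step 9 (P CAS): counter=6 r=(5,5,5) succ=(2,0,0) retry=(0,0,1)
step 10 (P LOAD): counter=6 r=(6,5,5) succ=(2,0,0) retry=(0,0,1)
step 11 (Q LOAD): counter=6 r=(6,6,5) succ=(2,0,0) retry=(0,0,1)
step 12 (Q CAS): counter=7 r=(6,6,5) succ=(2,1,0) retry=(0,0,1)
step 13 (R CAS): counter=7 r=(6,6,5) succ=(2,1,0) retry=(0,0,2)
step 14 (R LOAD): counter=7 r=(6,6,7) succ=(2,1,0) retry=(0,0,2)
step 15 (P CAS): counter=7 r=(6,6,7) succ=(2,1,0) retry=(1,0,2)
step 16 (R CAS): counter=8 r=(6,6,7) succ=(2,1,1) retry=(1,0,2)

counter=8 r=(6,6,7) succ=(2,1,1) retry=(1,0,2)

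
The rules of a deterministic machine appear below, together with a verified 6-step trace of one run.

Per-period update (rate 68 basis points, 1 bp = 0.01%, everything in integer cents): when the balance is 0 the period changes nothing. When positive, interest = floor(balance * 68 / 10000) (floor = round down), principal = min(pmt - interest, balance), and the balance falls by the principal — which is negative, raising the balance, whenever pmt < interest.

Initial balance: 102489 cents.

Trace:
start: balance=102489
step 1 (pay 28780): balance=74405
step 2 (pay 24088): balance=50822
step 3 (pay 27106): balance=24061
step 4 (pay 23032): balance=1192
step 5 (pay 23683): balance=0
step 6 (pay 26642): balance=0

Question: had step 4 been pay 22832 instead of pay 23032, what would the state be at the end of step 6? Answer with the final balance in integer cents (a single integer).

0

(re-executing from step 4 with the substitution; state before step 4: balance=24061)
step 4 (pay 22832): balance=1392
step 5 (pay 23683): balance=0
step 6 (pay 26642): balance=0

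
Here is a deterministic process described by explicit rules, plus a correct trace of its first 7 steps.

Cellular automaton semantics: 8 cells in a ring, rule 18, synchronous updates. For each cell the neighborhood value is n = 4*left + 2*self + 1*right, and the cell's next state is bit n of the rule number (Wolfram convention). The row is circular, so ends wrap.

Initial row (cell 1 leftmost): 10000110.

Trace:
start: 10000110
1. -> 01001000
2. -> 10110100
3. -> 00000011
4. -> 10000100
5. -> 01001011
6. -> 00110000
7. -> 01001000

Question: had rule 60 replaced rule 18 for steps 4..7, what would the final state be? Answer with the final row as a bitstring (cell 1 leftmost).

(re-executing steps 4..7 under rule 60; state before step 4: 00000011)
4. -> 10000010
5. -> 11000011
6. -> 00100010
7. -> 00110011

00110011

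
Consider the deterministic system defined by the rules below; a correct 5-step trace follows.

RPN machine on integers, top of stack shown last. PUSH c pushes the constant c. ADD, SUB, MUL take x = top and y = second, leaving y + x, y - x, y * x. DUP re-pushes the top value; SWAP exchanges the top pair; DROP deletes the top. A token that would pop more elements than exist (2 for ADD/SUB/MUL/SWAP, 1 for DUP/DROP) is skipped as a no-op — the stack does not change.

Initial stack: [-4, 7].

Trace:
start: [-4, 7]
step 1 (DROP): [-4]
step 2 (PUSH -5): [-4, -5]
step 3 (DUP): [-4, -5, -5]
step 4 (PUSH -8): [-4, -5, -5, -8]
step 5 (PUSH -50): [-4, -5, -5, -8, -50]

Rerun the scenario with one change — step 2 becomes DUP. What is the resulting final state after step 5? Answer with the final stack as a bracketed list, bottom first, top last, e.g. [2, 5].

[-4, -4, -4, -8, -50]

(re-executing from step 2 with the substitution; state before step 2: [-4])
step 2 (DUP): [-4, -4]
step 3 (DUP): [-4, -4, -4]
step 4 (PUSH -8): [-4, -4, -4, -8]
step 5 (PUSH -50): [-4, -4, -4, -8, -50]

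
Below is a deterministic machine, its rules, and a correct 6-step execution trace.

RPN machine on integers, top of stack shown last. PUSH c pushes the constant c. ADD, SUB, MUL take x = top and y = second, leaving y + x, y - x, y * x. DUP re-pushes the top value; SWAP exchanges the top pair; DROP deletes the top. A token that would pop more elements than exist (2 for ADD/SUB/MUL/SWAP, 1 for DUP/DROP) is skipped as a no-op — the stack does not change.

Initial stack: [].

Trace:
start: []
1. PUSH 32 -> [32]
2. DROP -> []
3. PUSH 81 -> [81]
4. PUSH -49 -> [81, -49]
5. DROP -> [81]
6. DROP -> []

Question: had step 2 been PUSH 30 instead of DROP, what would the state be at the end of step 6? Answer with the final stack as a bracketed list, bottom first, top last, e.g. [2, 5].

(re-executing from step 2 with the substitution; state before step 2: [32])
2. PUSH 30 -> [32, 30]
3. PUSH 81 -> [32, 30, 81]
4. PUSH -49 -> [32, 30, 81, -49]
5. DROP -> [32, 30, 81]
6. DROP -> [32, 30]

[32, 30]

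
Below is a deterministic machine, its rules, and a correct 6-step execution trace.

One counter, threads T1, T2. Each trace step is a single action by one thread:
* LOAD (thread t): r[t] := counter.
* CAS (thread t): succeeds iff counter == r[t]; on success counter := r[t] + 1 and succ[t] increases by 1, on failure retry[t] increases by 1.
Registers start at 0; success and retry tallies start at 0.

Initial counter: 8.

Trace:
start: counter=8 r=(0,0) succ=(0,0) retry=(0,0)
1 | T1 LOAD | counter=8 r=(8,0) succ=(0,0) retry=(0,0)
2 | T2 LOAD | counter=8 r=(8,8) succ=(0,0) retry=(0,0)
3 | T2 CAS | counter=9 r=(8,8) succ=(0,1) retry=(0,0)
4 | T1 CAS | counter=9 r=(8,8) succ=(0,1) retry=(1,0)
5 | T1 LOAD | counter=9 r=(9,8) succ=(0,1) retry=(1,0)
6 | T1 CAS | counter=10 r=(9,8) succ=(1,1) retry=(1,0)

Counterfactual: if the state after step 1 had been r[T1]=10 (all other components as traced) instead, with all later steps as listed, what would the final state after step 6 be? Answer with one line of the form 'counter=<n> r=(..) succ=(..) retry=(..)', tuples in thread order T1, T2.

counter=10 r=(9,8) succ=(1,1) retry=(1,0)

state after step 1 := counter=8 r=(10,0) succ=(0,0) retry=(0,0)
2 | T2 LOAD | counter=8 r=(10,8) succ=(0,0) retry=(0,0)
3 | T2 CAS | counter=9 r=(10,8) succ=(0,1) retry=(0,0)
4 | T1 CAS | counter=9 r=(10,8) succ=(0,1) retry=(1,0)
5 | T1 LOAD | counter=9 r=(9,8) succ=(0,1) retry=(1,0)
6 | T1 CAS | counter=10 r=(9,8) succ=(1,1) retry=(1,0)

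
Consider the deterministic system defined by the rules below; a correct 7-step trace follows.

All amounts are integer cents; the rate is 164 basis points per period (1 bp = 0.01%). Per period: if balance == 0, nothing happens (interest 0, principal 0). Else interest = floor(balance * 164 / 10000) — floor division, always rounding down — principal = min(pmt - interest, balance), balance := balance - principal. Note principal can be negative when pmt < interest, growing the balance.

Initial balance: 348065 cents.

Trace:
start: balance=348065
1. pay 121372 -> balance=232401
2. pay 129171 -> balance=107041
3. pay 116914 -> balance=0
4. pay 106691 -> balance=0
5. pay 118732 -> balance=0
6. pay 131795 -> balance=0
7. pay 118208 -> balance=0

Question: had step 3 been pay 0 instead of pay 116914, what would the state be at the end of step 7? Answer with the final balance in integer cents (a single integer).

0

(re-executing from step 3 with the substitution; state before step 3: balance=107041)
3. pay 0 -> balance=108796
4. pay 106691 -> balance=3889
5. pay 118732 -> balance=0
6. pay 131795 -> balance=0
7. pay 118208 -> balance=0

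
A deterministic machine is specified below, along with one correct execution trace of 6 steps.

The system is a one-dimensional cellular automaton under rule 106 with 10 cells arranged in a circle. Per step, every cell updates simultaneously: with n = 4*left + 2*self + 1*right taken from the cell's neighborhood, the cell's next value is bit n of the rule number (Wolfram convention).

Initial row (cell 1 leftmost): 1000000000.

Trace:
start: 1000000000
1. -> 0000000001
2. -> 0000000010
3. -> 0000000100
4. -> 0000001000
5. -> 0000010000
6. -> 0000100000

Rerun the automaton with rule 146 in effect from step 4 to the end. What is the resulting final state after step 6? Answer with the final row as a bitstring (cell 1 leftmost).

(re-executing steps 4..6 under rule 146; state before step 4: 0000000100)
4. -> 0000001010
5. -> 0000010001
6. -> 1000101010

1000101010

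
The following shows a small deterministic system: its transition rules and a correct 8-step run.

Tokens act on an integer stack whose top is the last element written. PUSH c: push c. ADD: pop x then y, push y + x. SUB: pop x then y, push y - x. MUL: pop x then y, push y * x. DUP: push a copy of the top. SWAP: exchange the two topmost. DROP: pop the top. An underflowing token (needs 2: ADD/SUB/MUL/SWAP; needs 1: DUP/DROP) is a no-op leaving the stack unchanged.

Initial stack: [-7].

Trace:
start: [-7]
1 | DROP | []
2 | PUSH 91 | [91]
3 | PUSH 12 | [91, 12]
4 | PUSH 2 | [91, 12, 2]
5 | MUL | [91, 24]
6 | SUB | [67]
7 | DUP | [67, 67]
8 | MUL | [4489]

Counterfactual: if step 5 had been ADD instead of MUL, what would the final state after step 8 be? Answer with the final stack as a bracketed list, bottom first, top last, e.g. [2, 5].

[5929]

(re-executing from step 5 with the substitution; state before step 5: [91, 12, 2])
5 | ADD | [91, 14]
6 | SUB | [77]
7 | DUP | [77, 77]
8 | MUL | [5929]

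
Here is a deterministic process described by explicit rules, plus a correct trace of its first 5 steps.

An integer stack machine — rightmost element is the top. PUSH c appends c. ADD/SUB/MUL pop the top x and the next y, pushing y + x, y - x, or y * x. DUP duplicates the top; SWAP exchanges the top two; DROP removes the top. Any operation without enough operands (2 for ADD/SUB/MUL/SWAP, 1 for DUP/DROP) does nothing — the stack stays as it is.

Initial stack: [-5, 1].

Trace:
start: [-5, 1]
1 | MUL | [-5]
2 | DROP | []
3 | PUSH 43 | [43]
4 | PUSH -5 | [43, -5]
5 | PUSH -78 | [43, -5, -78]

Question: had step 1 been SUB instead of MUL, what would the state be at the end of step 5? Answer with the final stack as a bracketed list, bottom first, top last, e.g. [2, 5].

(re-executing from step 1 with the substitution; state before step 1: [-5, 1])
1 | SUB | [-6]
2 | DROP | []
3 | PUSH 43 | [43]
4 | PUSH -5 | [43, -5]
5 | PUSH -78 | [43, -5, -78]

[43, -5, -78]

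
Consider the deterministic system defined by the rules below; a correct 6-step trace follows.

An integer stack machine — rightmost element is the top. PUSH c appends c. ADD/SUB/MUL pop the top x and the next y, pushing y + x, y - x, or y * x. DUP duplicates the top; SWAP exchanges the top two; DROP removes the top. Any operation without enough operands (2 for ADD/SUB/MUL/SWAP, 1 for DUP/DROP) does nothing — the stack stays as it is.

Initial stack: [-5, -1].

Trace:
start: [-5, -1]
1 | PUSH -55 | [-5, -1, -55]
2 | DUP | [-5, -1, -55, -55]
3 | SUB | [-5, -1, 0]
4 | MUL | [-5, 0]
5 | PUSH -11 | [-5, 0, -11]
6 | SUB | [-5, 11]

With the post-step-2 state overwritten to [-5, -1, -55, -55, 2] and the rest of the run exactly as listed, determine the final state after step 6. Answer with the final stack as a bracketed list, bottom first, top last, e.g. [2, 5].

state after step 2 := [-5, -1, -55, -55, 2]
3 | SUB | [-5, -1, -55, -57]
4 | MUL | [-5, -1, 3135]
5 | PUSH -11 | [-5, -1, 3135, -11]
6 | SUB | [-5, -1, 3146]

[-5, -1, 3146]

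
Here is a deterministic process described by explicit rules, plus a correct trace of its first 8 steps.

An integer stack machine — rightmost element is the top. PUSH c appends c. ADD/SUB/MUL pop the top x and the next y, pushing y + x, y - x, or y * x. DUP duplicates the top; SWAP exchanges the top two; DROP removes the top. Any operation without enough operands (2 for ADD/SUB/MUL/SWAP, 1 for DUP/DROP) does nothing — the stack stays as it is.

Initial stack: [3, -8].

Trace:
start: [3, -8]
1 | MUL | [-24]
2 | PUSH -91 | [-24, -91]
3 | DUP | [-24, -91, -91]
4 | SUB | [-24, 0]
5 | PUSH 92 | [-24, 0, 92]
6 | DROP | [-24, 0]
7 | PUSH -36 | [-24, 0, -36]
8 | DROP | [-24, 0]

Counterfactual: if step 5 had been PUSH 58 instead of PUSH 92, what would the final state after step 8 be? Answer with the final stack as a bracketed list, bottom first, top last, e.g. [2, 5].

[-24, 0]

(re-executing from step 5 with the substitution; state before step 5: [-24, 0])
5 | PUSH 58 | [-24, 0, 58]
6 | DROP | [-24, 0]
7 | PUSH -36 | [-24, 0, -36]
8 | DROP | [-24, 0]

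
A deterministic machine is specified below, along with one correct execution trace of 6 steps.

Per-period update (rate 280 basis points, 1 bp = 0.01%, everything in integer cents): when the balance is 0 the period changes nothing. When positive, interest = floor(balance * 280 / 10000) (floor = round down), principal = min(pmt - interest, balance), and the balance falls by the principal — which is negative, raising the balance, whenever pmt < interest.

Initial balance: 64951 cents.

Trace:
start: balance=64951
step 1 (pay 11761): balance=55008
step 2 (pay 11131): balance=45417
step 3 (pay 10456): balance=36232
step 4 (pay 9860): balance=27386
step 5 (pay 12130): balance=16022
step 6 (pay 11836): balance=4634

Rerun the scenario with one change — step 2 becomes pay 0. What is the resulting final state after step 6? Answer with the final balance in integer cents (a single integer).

17066

(re-executing from step 2 with the substitution; state before step 2: balance=55008)
step 2 (pay 0): balance=56548
step 3 (pay 10456): balance=47675
step 4 (pay 9860): balance=39149
step 5 (pay 12130): balance=28115
step 6 (pay 11836): balance=17066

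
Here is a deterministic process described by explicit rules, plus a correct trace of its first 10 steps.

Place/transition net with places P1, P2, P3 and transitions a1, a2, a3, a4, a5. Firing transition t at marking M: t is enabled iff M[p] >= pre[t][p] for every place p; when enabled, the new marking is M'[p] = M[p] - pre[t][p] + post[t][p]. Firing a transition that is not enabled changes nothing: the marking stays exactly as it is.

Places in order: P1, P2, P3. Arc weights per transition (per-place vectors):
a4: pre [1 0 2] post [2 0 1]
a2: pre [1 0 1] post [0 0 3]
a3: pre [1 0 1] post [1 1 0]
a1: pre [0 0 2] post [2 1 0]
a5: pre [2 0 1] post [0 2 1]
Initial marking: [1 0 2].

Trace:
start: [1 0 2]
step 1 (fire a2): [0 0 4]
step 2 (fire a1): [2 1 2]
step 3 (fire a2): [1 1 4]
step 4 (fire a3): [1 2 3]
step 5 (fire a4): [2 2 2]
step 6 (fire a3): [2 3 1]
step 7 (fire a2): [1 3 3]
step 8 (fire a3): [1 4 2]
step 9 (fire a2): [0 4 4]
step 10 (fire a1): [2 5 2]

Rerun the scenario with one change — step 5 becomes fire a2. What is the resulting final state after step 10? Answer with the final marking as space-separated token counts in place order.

2 3 3

(re-executing from step 5 with the substitution; state before step 5: [1 2 3])
step 5 (fire a2): [0 2 5]
step 6 (fire a3): [0 2 5]
step 7 (fire a2): [0 2 5]
step 8 (fire a3): [0 2 5]
step 9 (fire a2): [0 2 5]
step 10 (fire a1): [2 3 3]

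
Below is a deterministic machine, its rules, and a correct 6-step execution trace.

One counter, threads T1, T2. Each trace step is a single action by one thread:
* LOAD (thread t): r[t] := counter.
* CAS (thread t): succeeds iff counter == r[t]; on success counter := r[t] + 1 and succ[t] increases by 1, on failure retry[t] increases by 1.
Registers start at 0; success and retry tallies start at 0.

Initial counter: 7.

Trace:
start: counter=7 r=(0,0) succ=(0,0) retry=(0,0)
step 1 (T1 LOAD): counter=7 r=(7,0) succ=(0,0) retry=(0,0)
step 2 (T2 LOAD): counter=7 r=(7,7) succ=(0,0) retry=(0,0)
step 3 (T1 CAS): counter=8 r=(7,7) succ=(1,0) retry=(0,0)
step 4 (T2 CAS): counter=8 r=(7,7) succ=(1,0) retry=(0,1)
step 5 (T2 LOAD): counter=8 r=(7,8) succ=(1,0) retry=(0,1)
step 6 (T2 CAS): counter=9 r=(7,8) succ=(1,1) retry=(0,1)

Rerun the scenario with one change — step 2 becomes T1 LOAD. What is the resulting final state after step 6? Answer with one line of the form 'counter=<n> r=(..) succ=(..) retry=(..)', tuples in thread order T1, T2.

counter=9 r=(7,8) succ=(1,1) retry=(0,1)

(re-executing from step 2 with the substitution; state before step 2: counter=7 r=(7,0) succ=(0,0) retry=(0,0))
step 2 (T1 LOAD): counter=7 r=(7,0) succ=(0,0) retry=(0,0)
step 3 (T1 CAS): counter=8 r=(7,0) succ=(1,0) retry=(0,0)
step 4 (T2 CAS): counter=8 r=(7,0) succ=(1,0) retry=(0,1)
step 5 (T2 LOAD): counter=8 r=(7,8) succ=(1,0) retry=(0,1)
step 6 (T2 CAS): counter=9 r=(7,8) succ=(1,1) retry=(0,1)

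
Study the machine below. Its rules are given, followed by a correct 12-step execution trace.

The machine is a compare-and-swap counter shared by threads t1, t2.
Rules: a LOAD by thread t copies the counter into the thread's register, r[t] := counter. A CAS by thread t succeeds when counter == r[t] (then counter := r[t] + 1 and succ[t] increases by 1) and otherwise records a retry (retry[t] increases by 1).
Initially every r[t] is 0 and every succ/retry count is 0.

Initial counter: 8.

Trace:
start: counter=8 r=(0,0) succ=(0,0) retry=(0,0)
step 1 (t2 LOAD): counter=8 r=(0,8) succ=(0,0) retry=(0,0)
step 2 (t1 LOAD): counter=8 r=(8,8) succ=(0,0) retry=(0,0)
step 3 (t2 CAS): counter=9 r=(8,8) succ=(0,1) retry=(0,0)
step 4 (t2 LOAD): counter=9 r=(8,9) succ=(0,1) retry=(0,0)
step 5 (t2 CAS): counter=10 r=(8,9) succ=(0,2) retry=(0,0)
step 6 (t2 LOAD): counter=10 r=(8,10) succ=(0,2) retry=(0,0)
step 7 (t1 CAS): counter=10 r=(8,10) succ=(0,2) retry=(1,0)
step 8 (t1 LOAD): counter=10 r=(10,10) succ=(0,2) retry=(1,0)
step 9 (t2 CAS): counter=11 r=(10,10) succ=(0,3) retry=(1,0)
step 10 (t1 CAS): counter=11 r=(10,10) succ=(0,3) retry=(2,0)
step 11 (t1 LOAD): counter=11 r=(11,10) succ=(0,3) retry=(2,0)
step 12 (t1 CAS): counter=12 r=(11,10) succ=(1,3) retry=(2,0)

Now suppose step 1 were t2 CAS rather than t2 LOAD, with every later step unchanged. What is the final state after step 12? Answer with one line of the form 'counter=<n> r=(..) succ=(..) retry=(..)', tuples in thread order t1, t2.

counter=11 r=(10,9) succ=(1,2) retry=(2,2)

(re-executing from step 1 with the substitution; state before step 1: counter=8 r=(0,0) succ=(0,0) retry=(0,0))
step 1 (t2 CAS): counter=8 r=(0,0) succ=(0,0) retry=(0,1)
step 2 (t1 LOAD): counter=8 r=(8,0) succ=(0,0) retry=(0,1)
step 3 (t2 CAS): counter=8 r=(8,0) succ=(0,0) retry=(0,2)
step 4 (t2 LOAD): counter=8 r=(8,8) succ=(0,0) retry=(0,2)
step 5 (t2 CAS): counter=9 r=(8,8) succ=(0,1) retry=(0,2)
step 6 (t2 LOAD): counter=9 r=(8,9) succ=(0,1) retry=(0,2)
step 7 (t1 CAS): counter=9 r=(8,9) succ=(0,1) retry=(1,2)
step 8 (t1 LOAD): counter=9 r=(9,9) succ=(0,1) retry=(1,2)
step 9 (t2 CAS): counter=10 r=(9,9) succ=(0,2) retry=(1,2)
step 10 (t1 CAS): counter=10 r=(9,9) succ=(0,2) retry=(2,2)
step 11 (t1 LOAD): counter=10 r=(10,9) succ=(0,2) retry=(2,2)
step 12 (t1 CAS): counter=11 r=(10,9) succ=(1,2) retry=(2,2)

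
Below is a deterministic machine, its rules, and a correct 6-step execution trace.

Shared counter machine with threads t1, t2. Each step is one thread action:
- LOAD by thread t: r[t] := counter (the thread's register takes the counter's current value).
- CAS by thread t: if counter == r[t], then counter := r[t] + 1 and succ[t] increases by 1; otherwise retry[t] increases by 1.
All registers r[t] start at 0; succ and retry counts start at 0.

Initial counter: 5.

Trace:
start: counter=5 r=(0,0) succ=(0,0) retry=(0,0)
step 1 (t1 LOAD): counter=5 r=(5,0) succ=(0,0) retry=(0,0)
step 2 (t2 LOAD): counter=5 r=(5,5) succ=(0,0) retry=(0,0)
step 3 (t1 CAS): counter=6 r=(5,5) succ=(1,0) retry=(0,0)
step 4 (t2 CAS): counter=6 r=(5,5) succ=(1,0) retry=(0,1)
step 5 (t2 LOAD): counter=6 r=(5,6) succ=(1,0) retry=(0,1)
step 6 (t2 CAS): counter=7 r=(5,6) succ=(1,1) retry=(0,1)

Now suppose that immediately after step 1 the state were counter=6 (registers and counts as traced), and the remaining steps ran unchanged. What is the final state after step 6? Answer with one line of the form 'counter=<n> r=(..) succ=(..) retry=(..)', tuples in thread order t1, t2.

state after step 1 := counter=6 r=(5,0) succ=(0,0) retry=(0,0)
step 2 (t2 LOAD): counter=6 r=(5,6) succ=(0,0) retry=(0,0)
step 3 (t1 CAS): counter=6 r=(5,6) succ=(0,0) retry=(1,0)
step 4 (t2 CAS): counter=7 r=(5,6) succ=(0,1) retry=(1,0)
step 5 (t2 LOAD): counter=7 r=(5,7) succ=(0,1) retry=(1,0)
step 6 (t2 CAS): counter=8 r=(5,7) succ=(0,2) retry=(1,0)

counter=8 r=(5,7) succ=(0,2) retry=(1,0)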